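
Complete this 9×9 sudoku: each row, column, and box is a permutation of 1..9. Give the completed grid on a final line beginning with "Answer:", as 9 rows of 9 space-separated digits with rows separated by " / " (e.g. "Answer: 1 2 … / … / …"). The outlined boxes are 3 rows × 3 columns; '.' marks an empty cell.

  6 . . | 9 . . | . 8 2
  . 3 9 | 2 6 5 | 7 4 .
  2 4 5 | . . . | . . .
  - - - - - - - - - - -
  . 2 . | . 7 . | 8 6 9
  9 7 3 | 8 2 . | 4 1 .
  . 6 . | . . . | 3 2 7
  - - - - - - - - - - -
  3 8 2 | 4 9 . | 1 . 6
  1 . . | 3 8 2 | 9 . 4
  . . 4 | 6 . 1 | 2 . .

Step 1. [r9c5∈{5}] r9c5's peers cover all but 5 ⇒ r9c5=5.
Step 2. [r7c6∈{7}] r7c6 has the single candidate 7 ⇒ r7c6=7.
Step 3. [r4c6∈{3,4}] r4c6 is the only open cell in row 4 admitting 3, so r4c6=3.
Step 4. [r1c5∈{1,3,4}] in row 1, 3 fits only at r1c5 ⇒ r1c5=3.
Step 5. [r3c5∈{1}] nothing but 1 survives at r3c5 ⇒ r3c5=1.
Step 6. [r4c3∈{1}] r4c3 has the single candidate 1, so r4c3=1.
Step 7. [r4c1∈{4,5}] row 4 places 4 nowhere but r4c1, so r4c1=4.
Step 8. [r9c1∈{7}] only 7 remains possible at r9c1 ⇒ r9c1=7.
Step 9. [r9c8∈{3}] only 3 remains possible at r9c8. So r9c8=3.
Step 10. [r6c1∈{5,8}] across col 1, 5 lands solely at r6c1. So r6c1=5.
Step 11. [r7c8∈{5}] r7c8's peers cover all but 5 ⇒ r7c8=5.
Step 12. [r1c6∈{4}] nothing but 4 survives at r1c6. So r1c6=4.
Step 13. [r5c9∈{5}] r5c9 has the single candidate 5 ⇒ r5c9=5.
Step 14. [r9c2∈{9}] r9c2's peers cover all but 9. So r9c2=9.
Step 15. [r3c6∈{8}] only 8 remains possible at r3c6 ⇒ r3c6=8.
Step 16. [r3c7∈{6}] r3c7 is down to just 6 ⇒ r3c7=6.
Step 17. [r6c3∈{8}] r6c3 has the single candidate 8, so r6c3=8.
Step 18. [r8c2∈{5}] only 5 remains possible at r8c2, so r8c2=5.
Step 19. [r6c6∈{9}] r6c6 has the single candidate 9 ⇒ r6c6=9.
Step 20. [r5c6∈{6}] r5c6's peers cover all but 6. So r5c6=6.
Step 21. [r3c9∈{3}] r3c9 has the single candidate 3, so r3c9=3.
Step 22. [r6c5∈{4}] only 4 remains possible at r6c5. So r6c5=4.
Step 23. [r6c4∈{1}] r6c4 has the single candidate 1. So r6c4=1.
Step 24. [r1c3∈{7}] nothing but 7 survives at r1c3. So r1c3=7.
Step 25. [r3c8∈{9}] r3c8's peers cover all but 9. So r3c8=9.
Step 26. [r1c7∈{5}] only 5 remains possible at r1c7. So r1c7=5.
Step 27. [r9c9∈{8}] nothing but 8 survives at r9c9, so r9c9=8.
Step 28. [r2c9∈{1}] r2c9's peers cover all but 1. So r2c9=1.
Step 29. [r2c1∈{8}] only 8 remains possible at r2c1 ⇒ r2c1=8.
Step 30. [r4c4∈{5}] r4c4's peers cover all but 5 ⇒ r4c4=5.
Step 31. [r1c2∈{1}] r1c2 is down to just 1. So r1c2=1.
Step 32. [r8c8∈{7}] nothing but 7 survives at r8c8, so r8c8=7.
Step 33. [r8c3∈{6}] r8c3's peers cover all but 6, so r8c3=6.
Step 34. [r3c4∈{7}] r3c4 is down to just 7 ⇒ r3c4=7.

Answer: 6 1 7 9 3 4 5 8 2 / 8 3 9 2 6 5 7 4 1 / 2 4 5 7 1 8 6 9 3 / 4 2 1 5 7 3 8 6 9 / 9 7 3 8 2 6 4 1 5 / 5 6 8 1 4 9 3 2 7 / 3 8 2 4 9 7 1 5 6 / 1 5 6 3 8 2 9 7 4 / 7 9 4 6 5 1 2 3 8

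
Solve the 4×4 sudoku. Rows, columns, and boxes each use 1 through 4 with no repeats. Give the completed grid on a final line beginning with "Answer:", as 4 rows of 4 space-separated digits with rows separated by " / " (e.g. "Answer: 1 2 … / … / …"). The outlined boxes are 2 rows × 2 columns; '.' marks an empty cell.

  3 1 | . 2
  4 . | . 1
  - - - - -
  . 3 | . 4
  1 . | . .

Step 1. [r3c1∈{2}] only 2 remains possible at r3c1 ⇒ r3c1=2.
Step 2. [r4c4∈{3}] r4c4's peers cover all but 3 ⇒ r4c4=3.
Step 3. [r4c3∈{2}] r4c3 is down to just 2, so r4c3=2.
Step 4. [r2c3∈{3}] only 3 remains possible at r2c3 ⇒ r2c3=3.
Step 5. [r4c2∈{4}] nothing but 4 survives at r4c2 ⇒ r4c2=4.
Step 6. [r2c2∈{2}] r2c2's peers cover all but 2 ⇒ r2c2=2.
Step 7. [r3c3∈{1}] r3c3 is down to just 1, so r3c3=1.
Step 8. [r1c3∈{4}] r1c3 is down to just 4, so r1c3=4.

Answer: 3 1 4 2 / 4 2 3 1 / 2 3 1 4 / 1 4 2 3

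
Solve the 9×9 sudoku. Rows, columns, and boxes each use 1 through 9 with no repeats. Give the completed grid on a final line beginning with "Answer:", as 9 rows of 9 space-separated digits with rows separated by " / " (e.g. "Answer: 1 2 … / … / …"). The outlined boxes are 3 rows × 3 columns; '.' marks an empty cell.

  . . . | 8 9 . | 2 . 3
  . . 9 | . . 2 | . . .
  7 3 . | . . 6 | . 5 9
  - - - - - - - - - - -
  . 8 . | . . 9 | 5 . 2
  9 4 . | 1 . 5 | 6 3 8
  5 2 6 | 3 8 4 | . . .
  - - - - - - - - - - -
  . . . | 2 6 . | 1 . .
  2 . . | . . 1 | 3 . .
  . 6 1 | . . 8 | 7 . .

Step 1. [r3c4∈{4}] nothing but 4 survives at r3c4. So r3c4=4.
Step 2. [r4c8∈{1,4,7}] in row 4, 4 fits only at r4c8 ⇒ r4c8=4.
Step 3. [r4c5∈{7}] nothing but 7 survives at r4c5. So r4c5=7.
Step 4. [r7c6∈{3,7}] in col 6, 3 fits only at r7c6, so r7c6=3.
Step 5. [r8c4∈{5,7,9}] r8c4 is the only open cell in box 8 admitting 7, so r8c4=7.
Step 6. [r3c7∈{8}] r3c7 has the single candidate 8. So r3c7=8.
Step 7. [r2c1∈{1,4,6,8}] r2c1 is the only open cell in row 2 admitting 8 ⇒ r2c1=8.
Step 8. [r7c1∈{4}] only 4 remains possible at r7c1. So r7c1=4.
Step 9. [r7c9∈{5}] r7c9's peers cover all but 5 ⇒ r7c9=5.
Step 10. [r2c4∈{5}] r2c4 has the single candidate 5. So r2c4=5.
Step 11. [r2c2∈{1}] r2c2 is down to just 1. So r2c2=1.
Step 12. [r9c9∈{4}] r9c9's peers cover all but 4 ⇒ r9c9=4.
Step 13. [r1c8∈{1,6,7}] 1 has one home in row 1: r1c8 ⇒ r1c8=1.
Step 14. [r8c9∈{6}] r8c9's peers cover all but 6. So r8c9=6.
Step 15. [r1c2∈{5}] r1c2's peers cover all but 5 ⇒ r1c2=5.
Step 16. [r2c9∈{7}] only 7 remains possible at r2c9. So r2c9=7.
Step 17. [r7c2∈{7,9}] in col 2, 7 fits only at r7c2, so r7c2=7.
Step 18. [r7c8∈{8,9}] row 7 places 9 nowhere but r7c8 ⇒ r7c8=9.
Step 19. [r8c3∈{5,8}] across col 3, 5 lands solely at r8c3. So r8c3=5.
Step 20. [r4c3∈{3}] r4c3 is down to just 3, so r4c3=3.
Step 21. [r1c6∈{7}] nothing but 7 survives at r1c6 ⇒ r1c6=7.
Step 22. [r7c3∈{8}] r7c3's peers cover all but 8, so r7c3=8.
Step 23. [r2c5∈{3}] r2c5 is down to just 3, so r2c5=3.
Step 24. [r9c8∈{2}] r9c8 is down to just 2 ⇒ r9c8=2.
Step 25. [r2c8∈{6}] r2c8 has the single candidate 6. So r2c8=6.
Step 26. [r4c1∈{1}] r4c1 is down to just 1. So r4c1=1.
Step 27. [r5c3∈{7}] r5c3 is down to just 7. So r5c3=7.
Step 28. [r3c3∈{2}] nothing but 2 survives at r3c3. So r3c3=2.
Step 29. [r6c8∈{7}] r6c8 has the single candidate 7. So r6c8=7.
Step 30. [r1c3∈{4}] only 4 remains possible at r1c3 ⇒ r1c3=4.
Step 31. [r4c4∈{6}] nothing but 6 survives at r4c4, so r4c4=6.
Step 32. [r8c8∈{8}] r8c8 is down to just 8 ⇒ r8c8=8.
Step 33. [r6c9∈{1}] r6c9's peers cover all but 1, so r6c9=1.
Step 34. [r3c5∈{1}] nothing but 1 survives at r3c5 ⇒ r3c5=1.
Step 35. [r9c5∈{5}] only 5 remains possible at r9c5, so r9c5=5.
Step 36. [r9c4∈{9}] r9c4 has the single candidate 9 ⇒ r9c4=9.
Step 37. [r6c7∈{9}] r6c7 is down to just 9. So r6c7=9.
Step 38. [r8c2∈{9}] r8c2 has the single candidate 9, so r8c2=9.
Step 39. [r1c1∈{6}] r1c1 is down to just 6 ⇒ r1c1=6.
Step 40. [r5c5∈{2}] only 2 remains possible at r5c5, so r5c5=2.
Step 41. [r8c5∈{4}] r8c5's peers cover all but 4 ⇒ r8c5=4.
Step 42. [r2c7∈{4}] r2c7's peers cover all but 4, so r2c7=4.
Step 43. [r9c1∈{3}] nothing but 3 survives at r9c1. So r9c1=3.

Answer: 6 5 4 8 9 7 2 1 3 / 8 1 9 5 3 2 4 6 7 / 7 3 2 4 1 6 8 5 9 / 1 8 3 6 7 9 5 4 2 / 9 4 7 1 2 5 6 3 8 / 5 2 6 3 8 4 9 7 1 / 4 7 8 2 6 3 1 9 5 / 2 9 5 7 4 1 3 8 6 / 3 6 1 9 5 8 7 2 4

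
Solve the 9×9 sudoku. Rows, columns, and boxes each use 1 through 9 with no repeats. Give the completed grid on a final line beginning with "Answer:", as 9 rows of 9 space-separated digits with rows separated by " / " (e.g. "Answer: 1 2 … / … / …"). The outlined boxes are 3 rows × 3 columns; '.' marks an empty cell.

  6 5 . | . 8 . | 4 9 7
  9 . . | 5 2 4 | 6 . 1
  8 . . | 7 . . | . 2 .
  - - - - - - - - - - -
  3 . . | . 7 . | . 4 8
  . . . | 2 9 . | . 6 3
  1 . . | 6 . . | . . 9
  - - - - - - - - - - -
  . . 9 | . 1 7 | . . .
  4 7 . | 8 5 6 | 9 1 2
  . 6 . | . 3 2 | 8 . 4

Step 1. [r2c2∈{3}] r2c2 is down to just 3. So r2c2=3.
Step 2. [r5c1∈{5,7}] 7 has one home in col 1: r5c1 ⇒ r5c1=7.
Step 3. [r3c2∈{1,4}] in col 2, 1 fits only at r3c2, so r3c2=1.
Step 4. [r4c4∈{1}] r4c4's peers cover all but 1 ⇒ r4c4=1.
Step 5. [r4c6∈{5}] only 5 remains possible at r4c6 ⇒ r4c6=5.
Step 6. [r4c7∈{2}] r4c7's peers cover all but 2 ⇒ r4c7=2.
Step 7. [r7c2∈{2,8}] r7c2 is the only open cell in row 7 admitting 8, so r7c2=8.
Step 8. [r9c1∈{5}] r9c1 is down to just 5 ⇒ r9c1=5.
Step 9. [r5c2∈{4}] r5c2 has the single candidate 4 ⇒ r5c2=4.
Step 10. [r3c7∈{3,5}] across box 3, 3 lands solely at r3c7. So r3c7=3.
Step 11. [r7c7∈{5}] r7c7 has the single candidate 5 ⇒ r7c7=5.
Step 12. [r5c6∈{8}] only 8 remains possible at r5c6. So r5c6=8.
Step 13. [r6c8∈{5,7}] col 8 places 5 nowhere but r6c8. So r6c8=5.
Step 14. [r1c3∈{2}] r1c3 is down to just 2, so r1c3=2.
Step 15. [r1c6∈{1,3}] in row 1, 1 fits only at r1c6, so r1c6=1.
Step 16. [r3c9∈{5}] r3c9's peers cover all but 5. So r3c9=5.
Step 17. [r4c3∈{6}] r4c3 is down to just 6, so r4c3=6.
Step 18. [r6c3∈{8}] r6c3 is down to just 8 ⇒ r6c3=8.
Step 19. [r7c1∈{2}] only 2 remains possible at r7c1. So r7c1=2.
Step 20. [r8c3∈{3}] only 3 remains possible at r8c3. So r8c3=3.
Step 21. [r9c4∈{9}] r9c4 is down to just 9 ⇒ r9c4=9.
Step 22. [r6c5∈{4}] only 4 remains possible at r6c5, so r6c5=4.
Step 23. [r5c3∈{5}] only 5 remains possible at r5c3, so r5c3=5.
Step 24. [r9c3∈{1}] nothing but 1 survives at r9c3. So r9c3=1.
Step 25. [r5c7∈{1}] r5c7's peers cover all but 1, so r5c7=1.
Step 26. [r2c3∈{7}] only 7 remains possible at r2c3. So r2c3=7.
Step 27. [r2c8∈{8}] only 8 remains possible at r2c8. So r2c8=8.
Step 28. [r3c5∈{6}] r3c5 is down to just 6, so r3c5=6.
Step 29. [r6c7∈{7}] r6c7 has the single candidate 7, so r6c7=7.
Step 30. [r3c3∈{4}] r3c3 has the single candidate 4, so r3c3=4.
Step 31. [r1c4∈{3}] r1c4 has the single candidate 3. So r1c4=3.
Step 32. [r4c2∈{9}] nothing but 9 survives at r4c2 ⇒ r4c2=9.
Step 33. [r7c8∈{3}] r7c8 is down to just 3. So r7c8=3.
Step 34. [r6c2∈{2}] only 2 remains possible at r6c2. So r6c2=2.
Step 35. [r7c4∈{4}] r7c4's peers cover all but 4 ⇒ r7c4=4.
Step 36. [r3c6∈{9}] r3c6 has the single candidate 9 ⇒ r3c6=9.
Step 37. [r6c6∈{3}] nothing but 3 survives at r6c6 ⇒ r6c6=3.
Step 38. [r7c9∈{6}] nothing but 6 survives at r7c9 ⇒ r7c9=6.
Step 39. [r9c8∈{7}] only 7 remains possible at r9c8. So r9c8=7.

Answer: 6 5 2 3 8 1 4 9 7 / 9 3 7 5 2 4 6 8 1 / 8 1 4 7 6 9 3 2 5 / 3 9 6 1 7 5 2 4 8 / 7 4 5 2 9 8 1 6 3 / 1 2 8 6 4 3 7 5 9 / 2 8 9 4 1 7 5 3 6 / 4 7 3 8 5 6 9 1 2 / 5 6 1 9 3 2 8 7 4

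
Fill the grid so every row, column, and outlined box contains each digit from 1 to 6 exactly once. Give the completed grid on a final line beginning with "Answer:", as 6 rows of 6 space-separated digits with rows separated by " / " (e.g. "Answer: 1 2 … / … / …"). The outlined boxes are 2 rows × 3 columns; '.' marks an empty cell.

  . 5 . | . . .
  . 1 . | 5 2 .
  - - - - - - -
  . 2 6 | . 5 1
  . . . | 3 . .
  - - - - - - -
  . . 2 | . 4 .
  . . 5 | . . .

Step 1. [r3c1∈{3,4}] row 3 places 3 nowhere but r3c1 ⇒ r3c1=3.
Step 2. [r4c2∈{4}] only 4 remains possible at r4c2. So r4c2=4.
Step 3. [r6c1∈{1,4,6}] in row 6, 4 fits only at r6c1 ⇒ r6c1=4.
Step 4. [r5c1∈{1,6}] 1 has one home in box 5: r5c1, so r5c1=1.
Step 5. [r5c4∈{6}] nothing but 6 survives at r5c4 ⇒ r5c4=6.
Step 6. [r4c6∈{2,6}] 2 has one home in row 4: r4c6, so r4c6=2.
Step 7. [r6c6∈{3}] r6c6 is down to just 3 ⇒ r6c6=3.
Step 8. [r1c5∈{1,3,6}] col 5 places 3 nowhere but r1c5. So r1c5=3.
Step 9. [r1c3∈{4}] only 4 remains possible at r1c3. So r1c3=4.
Step 10. [r2c1∈{6}] r2c1's peers cover all but 6. So r2c1=6.
Step 11. [r6c4∈{1,2}] in row 6, 2 fits only at r6c4 ⇒ r6c4=2.
Step 12. [r3c4∈{4}] r3c4 has the single candidate 4. So r3c4=4.
Step 13. [r4c3∈{1}] r4c3 has the single candidate 1 ⇒ r4c3=1.
Step 14. [r1c4∈{1}] r1c4 is down to just 1 ⇒ r1c4=1.
Step 15. [r4c5∈{6}] nothing but 6 survives at r4c5. So r4c5=6.
Step 16. [r1c1∈{2}] r1c1 has the single candidate 2, so r1c1=2.
Step 17. [r1c6∈{6}] only 6 remains possible at r1c6. So r1c6=6.
Step 18. [r6c5∈{1}] only 1 remains possible at r6c5 ⇒ r6c5=1.
Step 19. [r2c6∈{4}] r2c6 has the single candidate 4. So r2c6=4.
Step 20. [r4c1∈{5}] r4c1's peers cover all but 5. So r4c1=5.
Step 21. [r5c2∈{3}] nothing but 3 survives at r5c2. So r5c2=3.
Step 22. [r2c3∈{3}] only 3 remains possible at r2c3. So r2c3=3.
Step 23. [r6c2∈{6}] r6c2 is down to just 6. So r6c2=6.
Step 24. [r5c6∈{5}] only 5 remains possible at r5c6. So r5c6=5.

Answer: 2 5 4 1 3 6 / 6 1 3 5 2 4 / 3 2 6 4 5 1 / 5 4 1 3 6 2 / 1 3 2 6 4 5 / 4 6 5 2 1 3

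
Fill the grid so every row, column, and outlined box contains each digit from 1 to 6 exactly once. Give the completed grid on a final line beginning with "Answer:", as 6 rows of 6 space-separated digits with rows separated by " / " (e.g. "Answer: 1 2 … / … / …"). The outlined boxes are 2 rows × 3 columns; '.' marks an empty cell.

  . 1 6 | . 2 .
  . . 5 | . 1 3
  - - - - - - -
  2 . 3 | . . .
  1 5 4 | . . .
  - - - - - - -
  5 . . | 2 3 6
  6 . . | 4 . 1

Step 1. [r4c5∈{6}] r4c5 is down to just 6, so r4c5=6.
Step 2. [r1c6∈{4,5}] 4 has one home in box 2: r1c6, so r1c6=4.
Step 3. [r3c6∈{5}] only 5 remains possible at r3c6, so r3c6=5.
Step 4. [r2c2∈{2,4}] in row 2, 2 fits only at r2c2 ⇒ r2c2=2.
Step 5. [r6c5∈{5}] nothing but 5 survives at r6c5. So r6c5=5.
Step 6. [r2c4∈{6}] only 6 remains possible at r2c4, so r2c4=6.
Step 7. [r5c2∈{4}] r5c2 is down to just 4 ⇒ r5c2=4.
Step 8. [r6c3∈{2}] r6c3's peers cover all but 2 ⇒ r6c3=2.
Step 9. [r5c3∈{1}] nothing but 1 survives at r5c3. So r5c3=1.
Step 10. [r3c4∈{1}] nothing but 1 survives at r3c4 ⇒ r3c4=1.
Step 11. [r3c2∈{6}] r3c2 is down to just 6, so r3c2=6.
Step 12. [r6c2∈{3}] r6c2's peers cover all but 3, so r6c2=3.
Step 13. [r1c1∈{3}] r1c1 has the single candidate 3. So r1c1=3.
Step 14. [r2c1∈{4}] r2c1's peers cover all but 4 ⇒ r2c1=4.
Step 15. [r4c4∈{3}] r4c4 has the single candidate 3 ⇒ r4c4=3.
Step 16. [r1c4∈{5}] only 5 remains possible at r1c4. So r1c4=5.
Step 17. [r3c5∈{4}] nothing but 4 survives at r3c5, so r3c5=4.
Step 18. [r4c6∈{2}] only 2 remains possible at r4c6, so r4c6=2.

Answer: 3 1 6 5 2 4 / 4 2 5 6 1 3 / 2 6 3 1 4 5 / 1 5 4 3 6 2 / 5 4 1 2 3 6 / 6 3 2 4 5 1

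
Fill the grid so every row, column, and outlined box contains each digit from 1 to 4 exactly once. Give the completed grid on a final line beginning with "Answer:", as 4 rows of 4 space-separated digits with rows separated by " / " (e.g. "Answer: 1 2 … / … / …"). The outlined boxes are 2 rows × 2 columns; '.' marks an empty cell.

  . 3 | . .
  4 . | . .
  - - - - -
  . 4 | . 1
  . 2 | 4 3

Step 1. [r1c1∈{1,2}] in col 1, 2 fits only at r1c1. So r1c1=2.
Step 2. [r2c3∈{1,2,3}] across row 2, 3 lands solely at r2c3 ⇒ r2c3=3.
Step 3. [r3c1∈{3}] r3c1's peers cover all but 3. So r3c1=3.
Step 4. [r2c4∈{2}] nothing but 2 survives at r2c4. So r2c4=2.
Step 5. [r4c1∈{1}] r4c1 is down to just 1. So r4c1=1.
Step 6. [r3c3∈{2}] r3c3 has the single candidate 2 ⇒ r3c3=2.
Step 7. [r1c4∈{4}] r1c4 has the single candidate 4. So r1c4=4.
Step 8. [r1c3∈{1}] nothing but 1 survives at r1c3. So r1c3=1.
Step 9. [r2c2∈{1}] only 1 remains possible at r2c2, so r2c2=1.

Answer: 2 3 1 4 / 4 1 3 2 / 3 4 2 1 / 1 2 4 3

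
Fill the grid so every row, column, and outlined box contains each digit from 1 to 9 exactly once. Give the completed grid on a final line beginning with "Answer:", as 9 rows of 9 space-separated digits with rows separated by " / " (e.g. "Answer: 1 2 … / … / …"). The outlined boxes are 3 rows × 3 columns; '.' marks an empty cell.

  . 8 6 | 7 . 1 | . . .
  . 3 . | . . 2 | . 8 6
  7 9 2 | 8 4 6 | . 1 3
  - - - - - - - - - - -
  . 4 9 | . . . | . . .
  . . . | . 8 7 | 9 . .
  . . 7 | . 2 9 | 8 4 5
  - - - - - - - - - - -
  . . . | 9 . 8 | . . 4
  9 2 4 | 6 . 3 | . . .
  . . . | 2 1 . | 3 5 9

Step 1. [r2c4∈{5}] only 5 remains possible at r2c4. So r2c4=5.
Step 2. [r4c1∈{1,2,3,5,6,8}] across row 4, 8 lands solely at r4c1, so r4c1=8.
Step 3. [r5c1∈{1,2,3,5,6}] 2 has one home in col 1: r5c1. So r5c1=2.
Step 4. [r8c8∈{7}] r8c8 is down to just 7. So r8c8=7.
Step 5. [r5c9∈{1}] r5c9 has the single candidate 1, so r5c9=1.
Step 6. [r4c5∈{3,5,6}] 6 has one home in col 5: r4c5. So r4c5=6.
Step 7. [r7c7∈{1,2,6}] col 7 places 6 nowhere but r7c7, so r7c7=6.
Step 8. [r1c9∈{2}] r1c9's peers cover all but 2 ⇒ r1c9=2.
Step 9. [r1c1∈{4,5}] 5 has one home in box 1: r1c1 ⇒ r1c1=5.
Step 10. [r2c7∈{4,7}] 7 has one home in row 2: r2c7. So r2c7=7.
Step 11. [r5c8∈{3,6}] 6 has one home in col 8: r5c8, so r5c8=6.
Step 12. [r5c2∈{5}] r5c2 is down to just 5 ⇒ r5c2=5.
Step 13. [r5c3∈{3}] r5c3 has the single candidate 3 ⇒ r5c3=3.
Step 14. [r9c1∈{6}] only 6 remains possible at r9c1, so r9c1=6.
Step 15. [r6c1∈{1}] only 1 remains possible at r6c1 ⇒ r6c1=1.
Step 16. [r7c5∈{5,7}] across col 5, 7 lands solely at r7c5. So r7c5=7.
Step 17. [r4c8∈{2,3}] across col 8, 3 lands solely at r4c8. So r4c8=3.
Step 18. [r7c3∈{1,5}] across row 7, 5 lands solely at r7c3 ⇒ r7c3=5.
Step 19. [r1c5∈{3,9}] in row 1, 3 fits only at r1c5 ⇒ r1c5=3.
Step 20. [r9c2∈{7}] r9c2's peers cover all but 7. So r9c2=7.
Step 21. [r2c5∈{9}] r2c5's peers cover all but 9, so r2c5=9.
Step 22. [r2c1∈{4}] r2c1's peers cover all but 4 ⇒ r2c1=4.
Step 23. [r7c8∈{2}] r7c8 is down to just 2, so r7c8=2.
Step 24. [r4c4∈{1}] nothing but 1 survives at r4c4. So r4c4=1.
Step 25. [r4c6∈{5}] r4c6 has the single candidate 5, so r4c6=5.
Step 26. [r8c9∈{8}] r8c9's peers cover all but 8, so r8c9=8.
Step 27. [r9c3∈{8}] nothing but 8 survives at r9c3 ⇒ r9c3=8.
Step 28. [r7c1∈{3}] only 3 remains possible at r7c1, so r7c1=3.
Step 29. [r8c5∈{5}] r8c5's peers cover all but 5 ⇒ r8c5=5.
Step 30. [r7c2∈{1}] r7c2 is down to just 1, so r7c2=1.
Step 31. [r4c9∈{7}] only 7 remains possible at r4c9. So r4c9=7.
Step 32. [r3c7∈{5}] nothing but 5 survives at r3c7. So r3c7=5.
Step 33. [r1c8∈{9}] r1c8 has the single candidate 9, so r1c8=9.
Step 34. [r1c7∈{4}] nothing but 4 survives at r1c7 ⇒ r1c7=4.
Step 35. [r6c2∈{6}] r6c2 has the single candidate 6, so r6c2=6.
Step 36. [r8c7∈{1}] only 1 remains possible at r8c7 ⇒ r8c7=1.
Step 37. [r5c4∈{4}] r5c4 has the single candidate 4 ⇒ r5c4=4.
Step 38. [r9c6∈{4}] nothing but 4 survives at r9c6. So r9c6=4.
Step 39. [r2c3∈{1}] nothing but 1 survives at r2c3, so r2c3=1.
Step 40. [r6c4∈{3}] nothing but 3 survives at r6c4 ⇒ r6c4=3.
Step 41. [r4c7∈{2}] r4c7 has the single candidate 2 ⇒ r4c7=2.

Answer: 5 8 6 7 3 1 4 9 2 / 4 3 1 5 9 2 7 8 6 / 7 9 2 8 4 6 5 1 3 / 8 4 9 1 6 5 2 3 7 / 2 5 3 4 8 7 9 6 1 / 1 6 7 3 2 9 8 4 5 / 3 1 5 9 7 8 6 2 4 / 9 2 4 6 5 3 1 7 8 / 6 7 8 2 1 4 3 5 9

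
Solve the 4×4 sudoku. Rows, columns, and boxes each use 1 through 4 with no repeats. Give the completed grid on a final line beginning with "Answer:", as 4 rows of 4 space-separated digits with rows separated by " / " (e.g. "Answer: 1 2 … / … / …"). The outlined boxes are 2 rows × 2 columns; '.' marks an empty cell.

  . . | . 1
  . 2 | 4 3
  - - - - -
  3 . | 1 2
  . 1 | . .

Step 1. [r1c1∈{4}] r1c1 has the single candidate 4 ⇒ r1c1=4.
Step 2. [r3c2∈{4}] r3c2's peers cover all but 4. So r3c2=4.
Step 3. [r2c1∈{1}] r2c1 has the single candidate 1, so r2c1=1.
Step 4. [r4c3∈{3}] nothing but 3 survives at r4c3, so r4c3=3.
Step 5. [r1c2∈{3}] r1c2 has the single candidate 3, so r1c2=3.
Step 6. [r1c3∈{2}] only 2 remains possible at r1c3 ⇒ r1c3=2.
Step 7. [r4c1∈{2}] r4c1's peers cover all but 2, so r4c1=2.
Step 8. [r4c4∈{4}] r4c4 is down to just 4 ⇒ r4c4=4.

Answer: 4 3 2 1 / 1 2 4 3 / 3 4 1 2 / 2 1 3 4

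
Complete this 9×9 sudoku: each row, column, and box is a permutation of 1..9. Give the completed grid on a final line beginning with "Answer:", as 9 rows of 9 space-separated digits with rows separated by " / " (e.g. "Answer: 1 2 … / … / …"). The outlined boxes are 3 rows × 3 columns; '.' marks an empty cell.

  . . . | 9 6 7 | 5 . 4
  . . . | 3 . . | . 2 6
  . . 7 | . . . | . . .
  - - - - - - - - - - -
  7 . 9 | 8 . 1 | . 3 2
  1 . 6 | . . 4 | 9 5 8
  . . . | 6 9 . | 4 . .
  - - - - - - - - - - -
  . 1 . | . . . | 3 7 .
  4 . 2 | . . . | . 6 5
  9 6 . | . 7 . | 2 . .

Step 1. [r2c3∈{1,4,5,8}] col 3 places 4 nowhere but r2c3, so r2c3=4.
Step 2. [r4c5∈{5}] r4c5 is down to just 5 ⇒ r4c5=5.
Step 3. [r9c9∈{1}] r9c9 is down to just 1 ⇒ r9c9=1.
Step 4. [r8c7∈{8}] r8c7's peers cover all but 8 ⇒ r8c7=8.
Step 5. [r3c7∈{1}] only 1 remains possible at r3c7 ⇒ r3c7=1.
Step 6. [r3c1∈{2,3,5,6,8}] across row 3, 6 lands solely at r3c1 ⇒ r3c1=6.
Step 7. [r7c6∈{2,5,6,8,9}] in row 7, 6 fits only at r7c6. So r7c6=6.
Step 8. [r1c8∈{8}] only 8 remains possible at r1c8 ⇒ r1c8=8.
Step 9. [r2c2∈{5,8,9}] r2c2 is the only open cell in row 2 admitting 9 ⇒ r2c2=9.
Step 10. [r2c5∈{1,8}] row 2 places 1 nowhere but r2c5, so r2c5=1.
Step 11. [r8c5∈{3}] nothing but 3 survives at r8c5. So r8c5=3.
Step 12. [r5c2∈{2,3}] in row 5, 3 fits only at r5c2. So r5c2=3.
Step 13. [r5c5∈{2}] only 2 remains possible at r5c5, so r5c5=2.
Step 14. [r3c6∈{2,5,8}] 2 has one home in col 6: r3c6. So r3c6=2.
Step 15. [r9c3∈{3,5,8}] r9c3 is the only open cell in row 9 admitting 3 ⇒ r9c3=3.
Step 16. [r9c6∈{5,8}] r9c6 is the only open cell in row 9 admitting 8. So r9c6=8.
Step 17. [r2c1∈{5,8}] row 2 places 8 nowhere but r2c1, so r2c1=8.
Step 18. [r9c4∈{4,5}] 5 has one home in row 9: r9c4 ⇒ r9c4=5.
Step 19. [r6c2∈{2,5,8}] 8 has one home in col 2: r6c2. So r6c2=8.
Step 20. [r6c3∈{5}] r6c3's peers cover all but 5, so r6c3=5.
Step 21. [r7c5∈{4}] r7c5 is down to just 4. So r7c5=4.
Step 22. [r1c1∈{2,3}] 3 has one home in row 1: r1c1 ⇒ r1c1=3.
Step 23. [r7c9∈{9}] r7c9 is down to just 9. So r7c9=9.
Step 24. [r3c2∈{5}] r3c2 has the single candidate 5. So r3c2=5.
Step 25. [r7c4∈{2}] r7c4's peers cover all but 2. So r7c4=2.
Step 26. [r9c8∈{4}] only 4 remains possible at r9c8 ⇒ r9c8=4.
Step 27. [r6c6∈{3}] only 3 remains possible at r6c6, so r6c6=3.
Step 28. [r1c3∈{1}] only 1 remains possible at r1c3. So r1c3=1.
Step 29. [r3c4∈{4}] nothing but 4 survives at r3c4. So r3c4=4.
Step 30. [r1c2∈{2}] nothing but 2 survives at r1c2, so r1c2=2.
Step 31. [r3c9∈{3}] r3c9 is down to just 3, so r3c9=3.
Step 32. [r6c9∈{7}] r6c9 is down to just 7. So r6c9=7.
Step 33. [r4c2∈{4}] r4c2's peers cover all but 4, so r4c2=4.
Step 34. [r8c2∈{7}] r8c2 is down to just 7, so r8c2=7.
Step 35. [r2c7∈{7}] nothing but 7 survives at r2c7. So r2c7=7.
Step 36. [r6c8∈{1}] nothing but 1 survives at r6c8 ⇒ r6c8=1.
Step 37. [r7c1∈{5}] r7c1 has the single candidate 5. So r7c1=5.
Step 38. [r6c1∈{2}] r6c1 is down to just 2 ⇒ r6c1=2.
Step 39. [r8c6∈{9}] only 9 remains possible at r8c6, so r8c6=9.
Step 40. [r7c3∈{8}] r7c3's peers cover all but 8, so r7c3=8.
Step 41. [r4c7∈{6}] r4c7 has the single candidate 6 ⇒ r4c7=6.
Step 42. [r2c6∈{5}] r2c6 is down to just 5, so r2c6=5.
Step 43. [r5c4∈{7}] r5c4 has the single candidate 7, so r5c4=7.
Step 44. [r3c5∈{8}] r3c5 has the single candidate 8 ⇒ r3c5=8.
Step 45. [r3c8∈{9}] r3c8 has the single candidate 9. So r3c8=9.
Step 46. [r8c4∈{1}] r8c4 has the single candidate 1. So r8c4=1.

Answer: 3 2 1 9 6 7 5 8 4 / 8 9 4 3 1 5 7 2 6 / 6 5 7 4 8 2 1 9 3 / 7 4 9 8 5 1 6 3 2 / 1 3 6 7 2 4 9 5 8 / 2 8 5 6 9 3 4 1 7 / 5 1 8 2 4 6 3 7 9 / 4 7 2 1 3 9 8 6 5 / 9 6 3 5 7 8 2 4 1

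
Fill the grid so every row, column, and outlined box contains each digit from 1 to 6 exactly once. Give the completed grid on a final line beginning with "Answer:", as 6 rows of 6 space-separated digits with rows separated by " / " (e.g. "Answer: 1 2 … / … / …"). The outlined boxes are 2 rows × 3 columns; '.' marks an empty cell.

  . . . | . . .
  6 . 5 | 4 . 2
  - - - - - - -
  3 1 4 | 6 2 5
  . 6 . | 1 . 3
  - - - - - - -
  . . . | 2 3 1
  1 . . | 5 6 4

Step 1. [r2c2∈{3}] r2c2 is down to just 3 ⇒ r2c2=3.
Step 2. [r4c3∈{2}] nothing but 2 survives at r4c3. So r4c3=2.
Step 3. [r5c2∈{4,5}] col 2 places 5 nowhere but r5c2 ⇒ r5c2=5.
Step 4. [r1c1∈{2,4}] col 1 places 2 nowhere but r1c1 ⇒ r1c1=2.
Step 5. [r1c3∈{1}] only 1 remains possible at r1c3, so r1c3=1.
Step 6. [r4c1∈{5}] r4c1's peers cover all but 5. So r4c1=5.
Step 7. [r1c6∈{6}] r1c6 has the single candidate 6, so r1c6=6.
Step 8. [r5c3∈{6}] nothing but 6 survives at r5c3, so r5c3=6.
Step 9. [r1c2∈{4}] r1c2 is down to just 4, so r1c2=4.
Step 10. [r1c5∈{5}] r1c5 has the single candidate 5, so r1c5=5.
Step 11. [r1c4∈{3}] nothing but 3 survives at r1c4, so r1c4=3.
Step 12. [r4c5∈{4}] r4c5's peers cover all but 4. So r4c5=4.
Step 13. [r2c5∈{1}] r2c5's peers cover all but 1, so r2c5=1.
Step 14. [r5c1∈{4}] only 4 remains possible at r5c1. So r5c1=4.
Step 15. [r6c2∈{2}] nothing but 2 survives at r6c2, so r6c2=2.
Step 16. [r6c3∈{3}] r6c3 has the single candidate 3, so r6c3=3.

Answer: 2 4 1 3 5 6 / 6 3 5 4 1 2 / 3 1 4 6 2 5 / 5 6 2 1 4 3 / 4 5 6 2 3 1 / 1 2 3 5 6 4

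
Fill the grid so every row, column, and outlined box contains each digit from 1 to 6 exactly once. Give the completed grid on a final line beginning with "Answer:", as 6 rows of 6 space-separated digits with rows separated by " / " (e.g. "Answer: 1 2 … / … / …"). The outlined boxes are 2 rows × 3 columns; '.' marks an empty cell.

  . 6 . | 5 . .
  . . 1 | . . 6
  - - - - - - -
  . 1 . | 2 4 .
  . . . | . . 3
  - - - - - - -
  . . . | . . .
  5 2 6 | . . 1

Step 1. [r6c5∈{3}] r6c5's peers cover all but 3, so r6c5=3.
Step 2. [r2c5∈{2}] nothing but 2 survives at r2c5. So r2c5=2.
Step 3. [r1c6∈{4}] r1c6 is down to just 4 ⇒ r1c6=4.
Step 4. [r3c6∈{5}] r3c6 is down to just 5 ⇒ r3c6=5.
Step 5. [r4c3∈{2,4,5}] col 3 places 5 nowhere but r4c3. So r4c3=5.
Step 6. [r5c3∈{3,4}] r5c3 is the only open cell in col 3 admitting 4 ⇒ r5c3=4.
Step 7. [r4c1∈{2,4,6}] row 4 places 2 nowhere but r4c1 ⇒ r4c1=2.
Step 8. [r1c1∈{3}] r1c1's peers cover all but 3 ⇒ r1c1=3.
Step 9. [r5c4∈{6}] r5c4 has the single candidate 6 ⇒ r5c4=6.
Step 10. [r4c5∈{1,6}] across row 4, 6 lands solely at r4c5 ⇒ r4c5=6.
Step 11. [r2c1∈{4}] nothing but 4 survives at r2c1 ⇒ r2c1=4.
Step 12. [r5c5∈{5}] r5c5 is down to just 5. So r5c5=5.
Step 13. [r4c4∈{1}] nothing but 1 survives at r4c4 ⇒ r4c4=1.
Step 14. [r2c2∈{5}] r2c2's peers cover all but 5 ⇒ r2c2=5.
Step 15. [r1c3∈{2}] only 2 remains possible at r1c3, so r1c3=2.
Step 16. [r4c2∈{4}] r4c2 is down to just 4. So r4c2=4.
Step 17. [r5c2∈{3}] nothing but 3 survives at r5c2. So r5c2=3.
Step 18. [r1c5∈{1}] nothing but 1 survives at r1c5. So r1c5=1.
Step 19. [r3c1∈{6}] nothing but 6 survives at r3c1. So r3c1=6.
Step 20. [r5c6∈{2}] only 2 remains possible at r5c6. So r5c6=2.
Step 21. [r6c4∈{4}] only 4 remains possible at r6c4 ⇒ r6c4=4.
Step 22. [r2c4∈{3}] r2c4's peers cover all but 3 ⇒ r2c4=3.
Step 23. [r5c1∈{1}] r5c1 has the single candidate 1. So r5c1=1.
Step 24. [r3c3∈{3}] nothing but 3 survives at r3c3 ⇒ r3c3=3.

Answer: 3 6 2 5 1 4 / 4 5 1 3 2 6 / 6 1 3 2 4 5 / 2 4 5 1 6 3 / 1 3 4 6 5 2 / 5 2 6 4 3 1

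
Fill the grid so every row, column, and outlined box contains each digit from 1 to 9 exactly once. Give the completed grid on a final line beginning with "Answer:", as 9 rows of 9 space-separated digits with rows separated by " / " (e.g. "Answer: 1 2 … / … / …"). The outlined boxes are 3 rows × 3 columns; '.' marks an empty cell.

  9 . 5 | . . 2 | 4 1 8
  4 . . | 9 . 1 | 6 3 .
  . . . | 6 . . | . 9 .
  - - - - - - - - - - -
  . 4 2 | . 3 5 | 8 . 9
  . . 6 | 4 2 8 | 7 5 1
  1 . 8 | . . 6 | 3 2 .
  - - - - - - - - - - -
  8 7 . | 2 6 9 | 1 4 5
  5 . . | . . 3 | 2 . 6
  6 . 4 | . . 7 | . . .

Step 1. [r3c1∈{2,3,7}] col 1 places 2 nowhere but r3c1. So r3c1=2.
Step 2. [r2c5∈{5,7,8}] 5 has one home in row 2: r2c5, so r2c5=5.
Step 3. [r3c5∈{4,7,8}] across box 2, 8 lands solely at r3c5, so r3c5=8.
Step 4. [r9c5∈{1}] r9c5 is down to just 1. So r9c5=1.
Step 5. [r5c2∈{3,9}] r5c2 is the only open cell in row 5 admitting 9 ⇒ r5c2=9.
Step 6. [r6c4∈{7}] only 7 remains possible at r6c4, so r6c4=7.
Step 7. [r8c4∈{8}] r8c4 is down to just 8 ⇒ r8c4=8.
Step 8. [r8c2∈{1}] only 1 remains possible at r8c2. So r8c2=1.
Step 9. [r3c2∈{3}] r3c2's peers cover all but 3. So r3c2=3.
Step 10. [r3c9∈{7}] only 7 remains possible at r3c9. So r3c9=7.
Step 11. [r4c8∈{6}] r4c8 is down to just 6 ⇒ r4c8=6.
Step 12. [r8c3∈{9}] nothing but 9 survives at r8c3, so r8c3=9.
Step 13. [r1c2∈{6}] r1c2 is down to just 6 ⇒ r1c2=6.
Step 14. [r3c7∈{5}] nothing but 5 survives at r3c7. So r3c7=5.
Step 15. [r9c7∈{9}] r9c7's peers cover all but 9. So r9c7=9.
Step 16. [r7c3∈{3}] nothing but 3 survives at r7c3. So r7c3=3.
Step 17. [r4c4∈{1}] nothing but 1 survives at r4c4 ⇒ r4c4=1.
Step 18. [r9c8∈{8}] r9c8's peers cover all but 8. So r9c8=8.
Step 19. [r1c5∈{7}] r1c5's peers cover all but 7, so r1c5=7.
Step 20. [r2c3∈{7}] r2c3 is down to just 7. So r2c3=7.
Step 21. [r6c9∈{4}] r6c9's peers cover all but 4. So r6c9=4.
Step 22. [r4c1∈{7}] r4c1 has the single candidate 7, so r4c1=7.
Step 23. [r8c8∈{7}] r8c8 is down to just 7 ⇒ r8c8=7.
Step 24. [r2c9∈{2}] r2c9 has the single candidate 2, so r2c9=2.
Step 25. [r2c2∈{8}] r2c2 has the single candidate 8 ⇒ r2c2=8.
Step 26. [r6c2∈{5}] r6c2 has the single candidate 5 ⇒ r6c2=5.
Step 27. [r9c4∈{5}] r9c4 has the single candidate 5, so r9c4=5.
Step 28. [r3c3∈{1}] r3c3 has the single candidate 1. So r3c3=1.
Step 29. [r1c4∈{3}] only 3 remains possible at r1c4. So r1c4=3.
Step 30. [r8c5∈{4}] only 4 remains possible at r8c5. So r8c5=4.
Step 31. [r5c1∈{3}] nothing but 3 survives at r5c1. So r5c1=3.
Step 32. [r9c2∈{2}] r9c2's peers cover all but 2. So r9c2=2.
Step 33. [r6c5∈{9}] nothing but 9 survives at r6c5, so r6c5=9.
Step 34. [r3c6∈{4}] r3c6's peers cover all but 4 ⇒ r3c6=4.
Step 35. [r9c9∈{3}] nothing but 3 survives at r9c9, so r9c9=3.

Answer: 9 6 5 3 7 2 4 1 8 / 4 8 7 9 5 1 6 3 2 / 2 3 1 6 8 4 5 9 7 / 7 4 2 1 3 5 8 6 9 / 3 9 6 4 2 8 7 5 1 / 1 5 8 7 9 6 3 2 4 / 8 7 3 2 6 9 1 4 5 / 5 1 9 8 4 3 2 7 6 / 6 2 4 5 1 7 9 8 3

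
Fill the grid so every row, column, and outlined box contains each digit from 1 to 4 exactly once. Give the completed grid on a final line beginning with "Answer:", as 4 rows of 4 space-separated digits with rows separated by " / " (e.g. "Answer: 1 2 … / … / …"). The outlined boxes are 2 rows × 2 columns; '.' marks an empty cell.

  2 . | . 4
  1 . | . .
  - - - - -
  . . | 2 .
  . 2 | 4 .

Step 1. [r2c3∈{3}] nothing but 3 survives at r2c3, so r2c3=3.
Step 2. [r4c1∈{3}] nothing but 3 survives at r4c1. So r4c1=3.
Step 3. [r3c2∈{1,4}] in col 2, 1 fits only at r3c2. So r3c2=1.
Step 4. [r3c1∈{4}] r3c1 is down to just 4 ⇒ r3c1=4.
Step 5. [r2c2∈{4}] nothing but 4 survives at r2c2. So r2c2=4.
Step 6. [r3c4∈{3}] nothing but 3 survives at r3c4, so r3c4=3.
Step 7. [r1c2∈{3}] r1c2 has the single candidate 3. So r1c2=3.
Step 8. [r4c4∈{1}] r4c4 is down to just 1. So r4c4=1.
Step 9. [r1c3∈{1}] r1c3 is down to just 1 ⇒ r1c3=1.
Step 10. [r2c4∈{2}] only 2 remains possible at r2c4. So r2c4=2.

Answer: 2 3 1 4 / 1 4 3 2 / 4 1 2 3 / 3 2 4 1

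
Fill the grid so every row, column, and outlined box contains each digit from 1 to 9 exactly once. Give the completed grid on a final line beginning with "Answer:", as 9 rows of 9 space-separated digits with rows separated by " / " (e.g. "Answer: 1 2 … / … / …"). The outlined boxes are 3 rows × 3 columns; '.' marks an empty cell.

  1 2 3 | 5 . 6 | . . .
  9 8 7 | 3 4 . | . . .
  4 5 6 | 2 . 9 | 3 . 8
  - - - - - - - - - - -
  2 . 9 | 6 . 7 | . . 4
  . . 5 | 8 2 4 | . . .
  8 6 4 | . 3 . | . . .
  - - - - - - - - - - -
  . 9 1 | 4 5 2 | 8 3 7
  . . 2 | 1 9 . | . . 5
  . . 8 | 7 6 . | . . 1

Step 1. [r4c5∈{1}] r4c5 has the single candidate 1 ⇒ r4c5=1.
Step 2. [r3c8∈{1,7}] across row 3, 1 lands solely at r3c8 ⇒ r3c8=1.
Step 3. [r6c7∈{1,2,5,7,9}] row 6 places 1 nowhere but r6c7 ⇒ r6c7=1.
Step 4. [r6c8∈{2,5,7,9}] row 6 places 7 nowhere but r6c8 ⇒ r6c8=7.
Step 5. [r1c9∈{9}] r1c9 has the single candidate 9. So r1c9=9.
Step 6. [r4c2∈{3}] only 3 remains possible at r4c2 ⇒ r4c2=3.
Step 7. [r9c2∈{4}] r9c2 has the single candidate 4. So r9c2=4.
Step 8. [r1c8∈{4}] r1c8 is down to just 4, so r1c8=4.
Step 9. [r8c8∈{6}] r8c8 has the single candidate 6 ⇒ r8c8=6.
Step 10. [r8c2∈{7}] nothing but 7 survives at r8c2. So r8c2=7.
Step 11. [r8c1∈{3}] only 3 remains possible at r8c1 ⇒ r8c1=3.
Step 12. [r4c7∈{5}] r4c7 has the single candidate 5 ⇒ r4c7=5.
Step 13. [r5c8∈{9}] nothing but 9 survives at r5c8. So r5c8=9.
Step 14. [r5c7∈{6}] nothing but 6 survives at r5c7, so r5c7=6.
Step 15. [r2c7∈{2}] nothing but 2 survives at r2c7, so r2c7=2.
Step 16. [r1c7∈{7}] r1c7 has the single candidate 7 ⇒ r1c7=7.
Step 17. [r2c9∈{6}] nothing but 6 survives at r2c9. So r2c9=6.
Step 18. [r2c8∈{5}] only 5 remains possible at r2c8, so r2c8=5.
Step 19. [r6c4∈{9}] r6c4 is down to just 9 ⇒ r6c4=9.
Step 20. [r6c9∈{2}] r6c9 is down to just 2. So r6c9=2.
Step 21. [r9c6∈{3}] nothing but 3 survives at r9c6 ⇒ r9c6=3.
Step 22. [r7c1∈{6}] nothing but 6 survives at r7c1. So r7c1=6.
Step 23. [r8c7∈{4}] only 4 remains possible at r8c7, so r8c7=4.
Step 24. [r5c9∈{3}] r5c9 has the single candidate 3 ⇒ r5c9=3.
Step 25. [r9c7∈{9}] r9c7 has the single candidate 9, so r9c7=9.
Step 26. [r5c1∈{7}] r5c1 is down to just 7 ⇒ r5c1=7.
Step 27. [r8c6∈{8}] only 8 remains possible at r8c6 ⇒ r8c6=8.
Step 28. [r9c1∈{5}] r9c1 has the single candidate 5, so r9c1=5.
Step 29. [r3c5∈{7}] r3c5 has the single candidate 7, so r3c5=7.
Step 30. [r9c8∈{2}] r9c8 is down to just 2. So r9c8=2.
Step 31. [r4c8∈{8}] r4c8 has the single candidate 8, so r4c8=8.
Step 32. [r1c5∈{8}] nothing but 8 survives at r1c5 ⇒ r1c5=8.
Step 33. [r6c6∈{5}] r6c6 has the single candidate 5 ⇒ r6c6=5.
Step 34. [r2c6∈{1}] only 1 remains possible at r2c6. So r2c6=1.
Step 35. [r5c2∈{1}] only 1 remains possible at r5c2. So r5c2=1.

Answer: 1 2 3 5 8 6 7 4 9 / 9 8 7 3 4 1 2 5 6 / 4 5 6 2 7 9 3 1 8 / 2 3 9 6 1 7 5 8 4 / 7 1 5 8 2 4 6 9 3 / 8 6 4 9 3 5 1 7 2 / 6 9 1 4 5 2 8 3 7 / 3 7 2 1 9 8 4 6 5 / 5 4 8 7 6 3 9 2 1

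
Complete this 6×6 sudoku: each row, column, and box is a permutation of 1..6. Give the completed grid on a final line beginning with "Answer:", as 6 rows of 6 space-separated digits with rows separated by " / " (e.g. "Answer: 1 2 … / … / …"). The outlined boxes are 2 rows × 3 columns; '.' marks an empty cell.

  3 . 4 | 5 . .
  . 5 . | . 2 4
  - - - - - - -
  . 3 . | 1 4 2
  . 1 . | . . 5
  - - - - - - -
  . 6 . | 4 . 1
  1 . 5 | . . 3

Step 1. [r2c1∈{6}] only 6 remains possible at r2c1. So r2c1=6.
Step 2. [r6c5∈{6}] r6c5's peers cover all but 6 ⇒ r6c5=6.
Step 3. [r5c1∈{2}] r5c1 has the single candidate 2, so r5c1=2.
Step 4. [r4c4∈{3,6}] in col 4, 6 fits only at r4c4 ⇒ r4c4=6.
Step 5. [r1c5∈{1}] only 1 remains possible at r1c5. So r1c5=1.
Step 6. [r4c5∈{3}] r4c5's peers cover all but 3, so r4c5=3.
Step 7. [r3c1∈{5}] nothing but 5 survives at r3c1 ⇒ r3c1=5.
Step 8. [r4c3∈{2}] r4c3 has the single candidate 2, so r4c3=2.
Step 9. [r2c4∈{3}] nothing but 3 survives at r2c4. So r2c4=3.
Step 10. [r1c6∈{6}] r1c6 is down to just 6. So r1c6=6.
Step 11. [r5c3∈{3}] r5c3 is down to just 3, so r5c3=3.
Step 12. [r5c5∈{5}] r5c5 has the single candidate 5, so r5c5=5.
Step 13. [r1c2∈{2}] nothing but 2 survives at r1c2, so r1c2=2.
Step 14. [r6c2∈{4}] r6c2's peers cover all but 4, so r6c2=4.
Step 15. [r4c1∈{4}] nothing but 4 survives at r4c1, so r4c1=4.
Step 16. [r2c3∈{1}] r2c3 has the single candidate 1. So r2c3=1.
Step 17. [r6c4∈{2}] r6c4's peers cover all but 2, so r6c4=2.
Step 18. [r3c3∈{6}] nothing but 6 survives at r3c3. So r3c3=6.

Answer: 3 2 4 5 1 6 / 6 5 1 3 2 4 / 5 3 6 1 4 2 / 4 1 2 6 3 5 / 2 6 3 4 5 1 / 1 4 5 2 6 3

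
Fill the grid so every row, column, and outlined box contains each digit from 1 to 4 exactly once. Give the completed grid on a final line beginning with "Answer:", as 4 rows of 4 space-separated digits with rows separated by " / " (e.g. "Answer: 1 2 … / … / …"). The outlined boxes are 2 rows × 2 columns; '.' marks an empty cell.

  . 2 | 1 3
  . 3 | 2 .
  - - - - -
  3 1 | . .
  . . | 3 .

Step 1. [r2c4∈{4}] r2c4 is down to just 4. So r2c4=4.
Step 2. [r4c1∈{2,4}] col 1 places 2 nowhere but r4c1 ⇒ r4c1=2.
Step 3. [r1c1∈{4}] nothing but 4 survives at r1c1 ⇒ r1c1=4.
Step 4. [r4c2∈{4}] nothing but 4 survives at r4c2. So r4c2=4.
Step 5. [r2c1∈{1}] r2c1's peers cover all but 1, so r2c1=1.
Step 6. [r3c4∈{2}] nothing but 2 survives at r3c4 ⇒ r3c4=2.
Step 7. [r3c3∈{4}] only 4 remains possible at r3c3 ⇒ r3c3=4.
Step 8. [r4c4∈{1}] r4c4 is down to just 1. So r4c4=1.

Answer: 4 2 1 3 / 1 3 2 4 / 3 1 4 2 / 2 4 3 1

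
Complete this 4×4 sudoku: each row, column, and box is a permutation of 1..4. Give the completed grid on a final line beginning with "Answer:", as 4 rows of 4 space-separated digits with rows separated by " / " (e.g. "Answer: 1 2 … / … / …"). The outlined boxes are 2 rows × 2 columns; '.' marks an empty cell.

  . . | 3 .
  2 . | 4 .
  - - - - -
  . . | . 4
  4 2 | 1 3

Step 1. [r1c1∈{1}] r1c1 has the single candidate 1, so r1c1=1.
Step 2. [r2c2∈{3}] r2c2 is down to just 3. So r2c2=3.
Step 3. [r3c2∈{1}] r3c2 has the single candidate 1 ⇒ r3c2=1.
Step 4. [r1c2∈{4}] only 4 remains possible at r1c2 ⇒ r1c2=4.
Step 5. [r3c3∈{2}] r3c3 has the single candidate 2 ⇒ r3c3=2.
Step 6. [r3c1∈{3}] r3c1 has the single candidate 3 ⇒ r3c1=3.
Step 7. [r2c4∈{1}] only 1 remains possible at r2c4 ⇒ r2c4=1.
Step 8. [r1c4∈{2}] nothing but 2 survives at r1c4, so r1c4=2.

Answer: 1 4 3 2 / 2 3 4 1 / 3 1 2 4 / 4 2 1 3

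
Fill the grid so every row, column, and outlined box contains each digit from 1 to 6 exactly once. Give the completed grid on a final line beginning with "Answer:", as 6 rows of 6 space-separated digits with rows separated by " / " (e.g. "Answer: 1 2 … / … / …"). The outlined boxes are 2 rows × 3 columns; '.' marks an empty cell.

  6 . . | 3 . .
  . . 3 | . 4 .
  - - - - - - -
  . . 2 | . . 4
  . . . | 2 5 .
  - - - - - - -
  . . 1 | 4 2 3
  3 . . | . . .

Step 1. [r1c5∈{1}] r1c5 is down to just 1, so r1c5=1.
Step 2. [r6c5∈{6}] r6c5 is down to just 6 ⇒ r6c5=6.
Step 3. [r2c1∈{1,2,5}] in col 1, 2 fits only at r2c1 ⇒ r2c1=2.
Step 4. [r4c3∈{4,6}] col 3 places 6 nowhere but r4c3. So r4c3=6.
Step 5. [r5c1∈{5}] nothing but 5 survives at r5c1, so r5c1=5.
Step 6. [r4c6∈{1}] only 1 remains possible at r4c6 ⇒ r4c6=1.
Step 7. [r3c2∈{1,3,5}] in row 3, 5 fits only at r3c2 ⇒ r3c2=5.
Step 8. [r6c6∈{5}] only 5 remains possible at r6c6, so r6c6=5.
Step 9. [r1c2∈{4}] r1c2's peers cover all but 4, so r1c2=4.
Step 10. [r3c4∈{6}] r3c4 is down to just 6 ⇒ r3c4=6.
Step 11. [r1c3∈{5}] r1c3's peers cover all but 5 ⇒ r1c3=5.
Step 12. [r3c5∈{3}] nothing but 3 survives at r3c5. So r3c5=3.
Step 13. [r3c1∈{1}] only 1 remains possible at r3c1. So r3c1=1.
Step 14. [r4c2∈{3}] r4c2 has the single candidate 3 ⇒ r4c2=3.
Step 15. [r6c2∈{2}] r6c2 is down to just 2. So r6c2=2.
Step 16. [r4c1∈{4}] only 4 remains possible at r4c1 ⇒ r4c1=4.
Step 17. [r2c4∈{5}] r2c4 is down to just 5. So r2c4=5.
Step 18. [r5c2∈{6}] nothing but 6 survives at r5c2, so r5c2=6.
Step 19. [r2c6∈{6}] only 6 remains possible at r2c6. So r2c6=6.
Step 20. [r6c4∈{1}] r6c4 has the single candidate 1 ⇒ r6c4=1.
Step 21. [r6c3∈{4}] only 4 remains possible at r6c3. So r6c3=4.
Step 22. [r2c2∈{1}] nothing but 1 survives at r2c2. So r2c2=1.
Step 23. [r1c6∈{2}] r1c6 is down to just 2. So r1c6=2.

Answer: 6 4 5 3 1 2 / 2 1 3 5 4 6 / 1 5 2 6 3 4 / 4 3 6 2 5 1 / 5 6 1 4 2 3 / 3 2 4 1 6 5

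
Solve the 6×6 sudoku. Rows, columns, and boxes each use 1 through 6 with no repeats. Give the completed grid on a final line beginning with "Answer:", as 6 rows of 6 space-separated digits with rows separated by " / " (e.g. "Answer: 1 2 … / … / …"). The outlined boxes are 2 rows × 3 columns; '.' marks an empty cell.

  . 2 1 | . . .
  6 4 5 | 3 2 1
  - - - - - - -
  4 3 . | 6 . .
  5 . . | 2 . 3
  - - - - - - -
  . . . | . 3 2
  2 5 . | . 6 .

Step 1. [r6c6∈{4}] r6c6's peers cover all but 4. So r6c6=4.
Step 2. [r4c2∈{1,6}] in box 3, 1 fits only at r4c2, so r4c2=1.
Step 3. [r3c6∈{5}] r3c6's peers cover all but 5. So r3c6=5.
Step 4. [r1c5∈{4,5}] r1c5 is the only open cell in col 5 admitting 5, so r1c5=5.
Step 5. [r5c3∈{4,6}] across row 5, 4 lands solely at r5c3 ⇒ r5c3=4.
Step 6. [r5c1∈{1}] r5c1 is down to just 1 ⇒ r5c1=1.
Step 7. [r5c2∈{6}] r5c2's peers cover all but 6. So r5c2=6.
Step 8. [r6c3∈{3}] only 3 remains possible at r6c3, so r6c3=3.
Step 9. [r1c4∈{4}] r1c4 has the single candidate 4, so r1c4=4.
Step 10. [r5c4∈{5}] nothing but 5 survives at r5c4. So r5c4=5.
Step 11. [r6c4∈{1}] r6c4 has the single candidate 1. So r6c4=1.
Step 12. [r3c3∈{2}] r3c3 is down to just 2 ⇒ r3c3=2.
Step 13. [r3c5∈{1}] only 1 remains possible at r3c5 ⇒ r3c5=1.
Step 14. [r4c5∈{4}] nothing but 4 survives at r4c5, so r4c5=4.
Step 15. [r1c6∈{6}] nothing but 6 survives at r1c6 ⇒ r1c6=6.
Step 16. [r4c3∈{6}] r4c3 has the single candidate 6. So r4c3=6.
Step 17. [r1c1∈{3}] nothing but 3 survives at r1c1 ⇒ r1c1=3.

Answer: 3 2 1 4 5 6 / 6 4 5 3 2 1 / 4 3 2 6 1 5 / 5 1 6 2 4 3 / 1 6 4 5 3 2 / 2 5 3 1 6 4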